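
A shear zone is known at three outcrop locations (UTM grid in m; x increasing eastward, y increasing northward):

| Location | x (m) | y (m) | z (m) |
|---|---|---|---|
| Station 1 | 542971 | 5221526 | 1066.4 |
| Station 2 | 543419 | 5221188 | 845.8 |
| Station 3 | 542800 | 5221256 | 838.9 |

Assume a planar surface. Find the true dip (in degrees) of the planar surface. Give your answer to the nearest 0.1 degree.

Two edge vectors: Station 1→Station 2 = (448, -338, -220.6), Station 1→Station 3 = (-171, -270, -227.5).
Normal n = (Station 1→Station 2) × (Station 1→Station 3) = (17333, 139642.6, -178758).
So ∂z/∂x = −n_x/n_z = 0.09696 and ∂z/∂y = −n_y/n_z = 0.78118.
Gradient magnitude |∇z| = √(a² + b²) = √(0.00940 + 0.61025) = 0.78718.
True dip = arctan(0.78718) = 38.2°, dipping toward S (azimuth ≈ 187°).

38.2°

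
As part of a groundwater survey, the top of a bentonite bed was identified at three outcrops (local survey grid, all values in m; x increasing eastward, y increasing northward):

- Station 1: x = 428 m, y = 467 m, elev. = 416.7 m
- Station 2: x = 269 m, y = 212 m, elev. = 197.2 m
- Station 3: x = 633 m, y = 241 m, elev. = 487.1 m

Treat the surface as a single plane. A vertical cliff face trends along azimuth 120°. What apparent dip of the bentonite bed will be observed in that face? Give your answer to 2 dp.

Let the plane be z = a·x + b·y + c.
Station 2−Station 1: −159a − 255b = −219.5;  Station 3−Station 1: 205a − 226b = 70.4.
Solving gives a = 0.76590, b = 0.38323.
Unit vector along 120° is (sin 120°, cos 120°) = (0.8660, -0.5000).
Slope in that direction = a·(0.8660) + b·(-0.5000) = 0.47167.
Apparent dip = arctan|0.47167| = 25.25° (true dip is 40.6°, so apparent ≤ true as expected).

25.25°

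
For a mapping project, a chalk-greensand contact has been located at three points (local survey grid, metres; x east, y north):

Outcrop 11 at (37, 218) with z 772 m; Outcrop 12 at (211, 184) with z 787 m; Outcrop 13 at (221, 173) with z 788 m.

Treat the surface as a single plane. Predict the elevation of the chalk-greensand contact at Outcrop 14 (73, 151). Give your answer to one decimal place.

Two edge vectors: Outcrop 11→Outcrop 12 = (174, -34, 15), Outcrop 11→Outcrop 13 = (184, -45, 16).
Normal n = (Outcrop 11→Outcrop 12) × (Outcrop 11→Outcrop 13) = (131, -24, -1574).
So ∂z/∂x = −n_x/n_z = 0.08323 and ∂z/∂y = −n_y/n_z = −0.01525.
Intercept c from Outcrop 11: 772 − 3.08 + 3.32 = 772.24.
At (73, 151): z = 6.1 − 2.3 + 772.24 = 776.0 m.

776.0 m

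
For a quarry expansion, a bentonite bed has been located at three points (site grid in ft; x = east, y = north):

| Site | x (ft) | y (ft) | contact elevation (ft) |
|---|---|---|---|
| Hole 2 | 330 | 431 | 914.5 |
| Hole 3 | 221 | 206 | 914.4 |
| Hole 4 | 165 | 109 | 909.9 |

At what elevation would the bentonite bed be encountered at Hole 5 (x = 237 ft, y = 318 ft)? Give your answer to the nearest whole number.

Let the plane be z = a·x + b·y + c.
Hole 3−Hole 2: −109a − 225b = −0.1;  Hole 4−Hole 2: −165a − 322b = −4.6.
Solving gives a = 0.49472, b = −0.23922.
Then c = 914.5 − a·330 − b·431 = 854.35.
At (237, 318): z = 117.2 − 76.1 + 854.35 = 895.5 ft.

896 ft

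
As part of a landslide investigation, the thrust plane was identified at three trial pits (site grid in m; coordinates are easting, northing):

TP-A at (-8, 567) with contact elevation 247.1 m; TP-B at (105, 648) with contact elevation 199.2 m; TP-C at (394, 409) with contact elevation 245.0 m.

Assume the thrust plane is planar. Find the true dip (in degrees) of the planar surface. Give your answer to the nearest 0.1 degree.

Two edge vectors: TP-A→TP-B = (113, 81, -47.9), TP-A→TP-C = (402, -158, -2.1).
Normal n = (TP-A→TP-B) × (TP-A→TP-C) = (-7738.3, -19018.5, -50416).
So ∂z/∂easting = −n_x/n_z = −0.15349 and ∂z/∂northing = −n_y/n_z = −0.37723.
Gradient magnitude |∇z| = √(a² + b²) = √(0.02356 + 0.14230) = 0.40726.
True dip = arctan(0.40726) = 22.2°, dipping toward NNE (azimuth ≈ 022°).

22.2°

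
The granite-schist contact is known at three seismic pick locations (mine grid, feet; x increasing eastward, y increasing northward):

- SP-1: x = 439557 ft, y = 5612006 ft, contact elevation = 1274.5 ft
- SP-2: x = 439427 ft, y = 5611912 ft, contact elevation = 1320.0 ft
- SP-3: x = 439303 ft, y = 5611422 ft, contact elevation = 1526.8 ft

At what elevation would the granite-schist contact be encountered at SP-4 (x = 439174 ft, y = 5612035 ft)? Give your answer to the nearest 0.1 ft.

Two edge vectors: SP-1→SP-2 = (-130, -94, 45.5), SP-1→SP-3 = (-254, -584, 252.3).
Normal n = (SP-1→SP-2) × (SP-1→SP-3) = (2855.8, 21242, 52044).
So ∂z/∂x = −n_x/n_z = −0.054872800 and ∂z/∂y = −n_y/n_z = −0.408154638.
Intercept c from SP-1: 1274.5 + 24119.72 + 2290566.28 = 2315960.50.
At (439174, 5612035): z = −24098.7 − 2290578.1 + 2315960.50 = 1283.7 ft.

1283.7 ft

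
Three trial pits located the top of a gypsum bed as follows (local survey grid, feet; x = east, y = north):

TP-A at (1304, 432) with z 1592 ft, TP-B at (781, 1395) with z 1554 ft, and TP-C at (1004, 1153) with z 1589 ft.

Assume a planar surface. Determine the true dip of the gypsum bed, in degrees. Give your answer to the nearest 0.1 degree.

Two edge vectors: TP-A→TP-B = (-523, 963, -38), TP-A→TP-C = (-300, 721, -3).
Normal n = (TP-A→TP-B) × (TP-A→TP-C) = (24509, 9831, -88183).
So ∂z/∂x = −n_x/n_z = 0.27793 and ∂z/∂y = −n_y/n_z = 0.11148.
Gradient magnitude |∇z| = √(a² + b²) = √(0.07725 + 0.01243) = 0.29946.
True dip = arctan(0.29946) = 16.7°, dipping toward WSW (azimuth ≈ 248°).

16.7°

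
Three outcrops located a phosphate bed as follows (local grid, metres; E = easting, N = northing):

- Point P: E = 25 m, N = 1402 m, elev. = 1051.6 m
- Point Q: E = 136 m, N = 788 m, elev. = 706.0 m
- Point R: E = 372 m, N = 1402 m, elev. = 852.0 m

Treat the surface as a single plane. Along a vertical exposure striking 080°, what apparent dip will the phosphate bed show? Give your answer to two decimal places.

Two edge vectors: Point P→Point Q = (111, -614, -345.6), Point P→Point R = (347, 0, -199.6).
Normal n = (Point P→Point Q) × (Point P→Point R) = (122554.4, -97767.6, 213058).
So ∂z/∂E = −n_x/n_z = −0.57522 and ∂z/∂N = −n_y/n_z = 0.45888.
Unit vector along 080° is (sin 80°, cos 80°) = (0.9848, 0.1736).
Slope in that direction = a·(0.9848) + b·(0.1736) = −0.48679.
Apparent dip = arctan|0.48679| = 25.96° (true dip is 36.3°, so apparent ≤ true as expected).

25.96°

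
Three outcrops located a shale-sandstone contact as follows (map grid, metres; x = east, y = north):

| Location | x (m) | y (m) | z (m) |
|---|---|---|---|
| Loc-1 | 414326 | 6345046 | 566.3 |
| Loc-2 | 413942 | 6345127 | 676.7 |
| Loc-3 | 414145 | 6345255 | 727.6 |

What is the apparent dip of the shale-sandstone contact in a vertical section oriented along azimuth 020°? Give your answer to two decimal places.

28.76°

Let the plane be z = a·x + b·y + c.
Loc-2−Loc-1: −384a + 81b = 110.4;  Loc-3−Loc-1: −181a + 209b = 161.3.
Solving gives a = −0.15258, b = 0.63963.
Unit vector along 020° is (sin 20°, cos 20°) = (0.3420, 0.9397).
Slope in that direction = a·(0.3420) + b·(0.9397) = 0.54887.
Apparent dip = arctan|0.54887| = 28.76° (true dip is 33.3°, so apparent ≤ true as expected).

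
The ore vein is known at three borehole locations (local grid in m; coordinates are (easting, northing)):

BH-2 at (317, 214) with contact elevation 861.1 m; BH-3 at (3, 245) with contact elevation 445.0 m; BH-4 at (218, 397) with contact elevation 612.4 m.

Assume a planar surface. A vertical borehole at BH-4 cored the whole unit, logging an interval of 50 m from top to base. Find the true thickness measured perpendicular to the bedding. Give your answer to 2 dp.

28.66 m

Let the plane be z = a·E + b·N + c.
BH-3−BH-2: −314a + 31b = −416.1;  BH-4−BH-2: −99a + 183b = −248.7.
Solving gives a = 1.25819, b = −0.67836.
|∇z| = √(a²+b²) = 1.42941, so dip δ = arctan(1.42941) = 55.02°.
True thickness = vertical thickness × cos δ = 50 × cos 55.02° = 28.66 m.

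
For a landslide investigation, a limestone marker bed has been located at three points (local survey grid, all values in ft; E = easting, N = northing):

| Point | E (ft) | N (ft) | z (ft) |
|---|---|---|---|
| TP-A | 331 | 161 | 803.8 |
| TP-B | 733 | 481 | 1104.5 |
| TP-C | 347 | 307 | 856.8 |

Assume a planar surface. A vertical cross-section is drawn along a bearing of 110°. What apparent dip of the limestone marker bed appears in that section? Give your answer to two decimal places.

20.17°

Let the plane be z = a·E + b·N + c.
TP-B−TP-A: 402a + 320b = 300.7;  TP-C−TP-A: 16a + 146b = 53.
Solving gives a = 0.50292, b = 0.30790.
Unit vector along 110° is (sin 110°, cos 110°) = (0.9397, -0.3420).
Slope in that direction = a·(0.9397) + b·(-0.3420) = 0.36728.
Apparent dip = arctan|0.36728| = 20.17° (true dip is 30.5°, so apparent ≤ true as expected).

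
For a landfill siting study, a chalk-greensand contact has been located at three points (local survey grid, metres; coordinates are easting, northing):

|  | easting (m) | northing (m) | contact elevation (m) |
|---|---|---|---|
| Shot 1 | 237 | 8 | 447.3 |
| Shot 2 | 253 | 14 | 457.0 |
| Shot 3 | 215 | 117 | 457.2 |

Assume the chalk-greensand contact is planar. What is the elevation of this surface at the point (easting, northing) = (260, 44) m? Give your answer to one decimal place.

466.7 m

Let the plane be z = a·easting + b·northing + c.
Shot 2−Shot 1: 16a + 6b = 9.7;  Shot 3−Shot 1: −22a + 109b = 9.9.
Solving gives a = 0.53193, b = 0.19819.
Then c = 447.3 − a·237 − b·8 = 319.65.
At (260, 44): z = 138.3 + 8.7 + 319.65 = 466.7 m.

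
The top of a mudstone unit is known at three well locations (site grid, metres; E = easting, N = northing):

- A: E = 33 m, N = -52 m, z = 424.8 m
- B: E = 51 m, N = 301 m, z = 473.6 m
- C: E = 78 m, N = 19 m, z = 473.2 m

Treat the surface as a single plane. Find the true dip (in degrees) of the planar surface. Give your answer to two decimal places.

Let the plane be z = a·E + b·N + c.
B−A: 18a + 353b = 48.8;  C−A: 45a + 71b = 48.4.
Solving gives a = 0.93246, b = 0.09070.
Gradient magnitude |∇z| = √(a² + b²) = √(0.86948 + 0.00823) = 0.93686.
True dip = arctan(0.93686) = 43.13°, dipping toward W (azimuth ≈ 264°).

43.13°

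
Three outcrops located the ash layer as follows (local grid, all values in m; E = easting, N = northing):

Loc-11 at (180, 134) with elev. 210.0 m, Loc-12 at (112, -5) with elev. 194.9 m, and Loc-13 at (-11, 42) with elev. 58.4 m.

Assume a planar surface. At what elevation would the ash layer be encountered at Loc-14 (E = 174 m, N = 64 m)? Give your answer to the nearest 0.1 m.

229.8 m

Two edge vectors: Loc-11→Loc-12 = (-68, -139, -15.1), Loc-11→Loc-13 = (-191, -92, -151.6).
Normal n = (Loc-11→Loc-12) × (Loc-11→Loc-13) = (19683.2, -7424.7, -20293).
So ∂z/∂E = −n_x/n_z = 0.96995 and ∂z/∂N = −n_y/n_z = −0.36587.
Intercept c from Loc-11: 210 − 174.59 + 49.03 = 84.44.
At (174, 64): z = 168.8 − 23.4 + 84.44 = 229.8 m.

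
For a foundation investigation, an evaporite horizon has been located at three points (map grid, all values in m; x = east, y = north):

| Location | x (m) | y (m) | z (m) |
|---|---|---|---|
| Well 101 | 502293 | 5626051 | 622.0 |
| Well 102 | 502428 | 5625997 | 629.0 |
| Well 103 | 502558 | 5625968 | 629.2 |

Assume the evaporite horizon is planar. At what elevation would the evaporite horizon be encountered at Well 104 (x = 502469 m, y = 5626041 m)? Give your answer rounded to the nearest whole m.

614 m

Two edge vectors: Well 101→Well 102 = (135, -54, 7), Well 101→Well 103 = (265, -83, 7.2).
Normal n = (Well 101→Well 102) × (Well 101→Well 103) = (192.2, 883, 3105).
So ∂z/∂x = −n_x/n_z = −0.06190016 and ∂z/∂y = −n_y/n_z = −0.28438003.
Intercept c from Well 101: 622 + 31092.02 + 1599936.56 = 1631650.58.
At (502469, 5626041): z = −31102.9 − 1599933.7 + 1631650.58 = 613.9 m.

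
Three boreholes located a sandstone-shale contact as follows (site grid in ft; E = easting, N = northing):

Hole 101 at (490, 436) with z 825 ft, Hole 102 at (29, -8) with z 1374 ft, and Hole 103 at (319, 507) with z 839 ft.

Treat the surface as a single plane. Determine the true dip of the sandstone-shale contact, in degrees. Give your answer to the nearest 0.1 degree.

Two edge vectors: Hole 101→Hole 102 = (-461, -444, 549), Hole 101→Hole 103 = (-171, 71, 14).
Normal n = (Hole 101→Hole 102) × (Hole 101→Hole 103) = (-45195, -87425, -108655).
So ∂z/∂E = −n_x/n_z = −0.41595 and ∂z/∂N = −n_y/n_z = −0.80461.
Gradient magnitude |∇z| = √(a² + b²) = √(0.17301 + 0.64740) = 0.90577.
True dip = arctan(0.90577) = 42.2°, dipping toward NNE (azimuth ≈ 027°).

42.2°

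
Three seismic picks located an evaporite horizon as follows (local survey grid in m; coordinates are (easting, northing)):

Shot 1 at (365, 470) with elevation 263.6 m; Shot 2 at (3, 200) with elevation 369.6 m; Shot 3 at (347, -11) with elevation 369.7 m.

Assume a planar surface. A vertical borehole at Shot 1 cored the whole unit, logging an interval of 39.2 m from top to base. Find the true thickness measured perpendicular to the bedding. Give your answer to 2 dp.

38.00 m

Two edge vectors: Shot 1→Shot 2 = (-362, -270, 106), Shot 1→Shot 3 = (-18, -481, 106.1).
Normal n = (Shot 1→Shot 2) × (Shot 1→Shot 3) = (22339, 36500.2, 169262).
So ∂z/∂E = −n_x/n_z = −0.13198 and ∂z/∂N = −n_y/n_z = −0.21564.
|∇z| = √(a²+b²) = 0.25282, so dip δ = arctan(0.25282) = 14.19°.
True thickness = vertical thickness × cos δ = 39.2 × cos 14.19° = 38.00 m.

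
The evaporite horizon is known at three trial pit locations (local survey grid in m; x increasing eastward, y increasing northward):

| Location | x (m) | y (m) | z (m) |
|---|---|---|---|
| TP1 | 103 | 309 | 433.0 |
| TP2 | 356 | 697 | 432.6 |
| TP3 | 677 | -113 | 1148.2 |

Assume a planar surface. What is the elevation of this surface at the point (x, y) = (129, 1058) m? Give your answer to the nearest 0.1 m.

Two edge vectors: TP1→TP2 = (253, 388, -0.4), TP1→TP3 = (574, -422, 715.2).
Normal n = (TP1→TP2) × (TP1→TP3) = (277328.8, -181175.2, -329478).
So ∂z/∂x = −n_x/n_z = 0.841722 and ∂z/∂y = −n_y/n_z = −0.549886.
Intercept c from TP1: 433 − 86.70 + 169.91 = 516.22.
At (129, 1058): z = 108.6 − 581.8 + 516.22 = 43.0 m.

43.0 m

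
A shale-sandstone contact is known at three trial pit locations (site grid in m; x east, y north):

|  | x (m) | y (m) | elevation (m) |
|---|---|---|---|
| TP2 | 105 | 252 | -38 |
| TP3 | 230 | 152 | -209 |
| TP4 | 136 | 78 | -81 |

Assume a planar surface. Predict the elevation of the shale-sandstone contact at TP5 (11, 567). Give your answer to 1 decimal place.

91.5 m

Let the plane be z = a·x + b·y + c.
TP3−TP2: 125a − 100b = −171;  TP4−TP2: 31a − 174b = −43.
Solving gives a = −1.36483, b = 0.00397.
Then c = -38 − a·105 − b·252 = 104.31.
At (11, 567): z = −15.0 + 2.2 + 104.31 = 91.5 m.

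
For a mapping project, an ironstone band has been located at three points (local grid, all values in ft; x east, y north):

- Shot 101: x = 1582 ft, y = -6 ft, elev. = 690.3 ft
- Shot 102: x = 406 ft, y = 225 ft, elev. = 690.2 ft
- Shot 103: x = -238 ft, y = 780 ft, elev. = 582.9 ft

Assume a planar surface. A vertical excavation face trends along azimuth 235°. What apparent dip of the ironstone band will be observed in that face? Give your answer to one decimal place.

10.4°

Two edge vectors: Shot 101→Shot 102 = (-1176, 231, -0.1), Shot 101→Shot 103 = (-1820, 786, -107.4).
Normal n = (Shot 101→Shot 102) × (Shot 101→Shot 103) = (-24730.8, -126120.4, -503916).
So ∂z/∂x = −n_x/n_z = −0.04908 and ∂z/∂y = −n_y/n_z = −0.25028.
Unit vector along 235° is (sin 235°, cos 235°) = (-0.8192, -0.5736).
Slope in that direction = a·(-0.8192) + b·(-0.5736) = 0.18376.
Apparent dip = arctan|0.18376| = 10.4° (true dip is 14.3°, so apparent ≤ true as expected).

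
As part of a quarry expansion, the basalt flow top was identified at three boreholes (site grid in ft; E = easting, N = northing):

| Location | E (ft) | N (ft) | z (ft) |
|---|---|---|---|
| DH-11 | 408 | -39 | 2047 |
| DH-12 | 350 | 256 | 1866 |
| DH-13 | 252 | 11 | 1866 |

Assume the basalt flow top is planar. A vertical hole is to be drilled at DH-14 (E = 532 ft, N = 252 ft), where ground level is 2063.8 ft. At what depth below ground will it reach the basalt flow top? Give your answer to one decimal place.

9.0 ft

Two edge vectors: DH-11→DH-12 = (-58, 295, -181), DH-11→DH-13 = (-156, 50, -181).
Normal n = (DH-11→DH-12) × (DH-11→DH-13) = (-44345, 17738, 43120).
So ∂z/∂E = −n_x/n_z = 1.02841 and ∂z/∂N = −n_y/n_z = −0.41136.
Intercept c from DH-11: 2047 − 419.59 − 16.04 = 1611.37.
At (532, 252): z_contact = 547.11 − 103.66 + 1611.37 = 2054.82 ft.
Depth below ground = 2063.8 − 2054.82 = 9.0 ft.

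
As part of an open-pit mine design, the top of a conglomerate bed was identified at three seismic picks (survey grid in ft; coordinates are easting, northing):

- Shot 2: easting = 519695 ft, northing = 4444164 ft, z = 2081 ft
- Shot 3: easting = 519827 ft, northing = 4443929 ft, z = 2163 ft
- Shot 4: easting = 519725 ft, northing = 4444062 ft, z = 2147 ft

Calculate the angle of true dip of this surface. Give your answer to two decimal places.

55.96°

Two edge vectors: Shot 2→Shot 3 = (132, -235, 82), Shot 2→Shot 4 = (30, -102, 66).
Normal n = (Shot 2→Shot 3) × (Shot 2→Shot 4) = (-7146, -6252, -6414).
So ∂z/∂easting = −n_x/n_z = −1.11413 and ∂z/∂northing = −n_y/n_z = −0.97474.
Gradient magnitude |∇z| = √(a² + b²) = √(1.24128 + 0.95012) = 1.48034.
True dip = arctan(1.48034) = 55.96°, dipping toward NE (azimuth ≈ 049°).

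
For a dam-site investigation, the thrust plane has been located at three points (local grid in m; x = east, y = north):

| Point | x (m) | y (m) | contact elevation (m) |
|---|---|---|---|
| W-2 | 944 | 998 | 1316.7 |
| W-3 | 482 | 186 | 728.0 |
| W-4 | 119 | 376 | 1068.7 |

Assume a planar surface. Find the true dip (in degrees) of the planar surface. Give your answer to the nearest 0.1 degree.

46.7°

Two edge vectors: W-2→W-3 = (-462, -812, -588.7), W-2→W-4 = (-825, -622, -248).
Normal n = (W-2→W-3) × (W-2→W-4) = (-164795.4, 371101.5, -382536).
So ∂z/∂x = −n_x/n_z = −0.43080 and ∂z/∂y = −n_y/n_z = 0.97011.
Gradient magnitude |∇z| = √(a² + b²) = √(0.18559 + 0.94111) = 1.06146.
True dip = arctan(1.06146) = 46.7°, dipping toward SSE (azimuth ≈ 156°).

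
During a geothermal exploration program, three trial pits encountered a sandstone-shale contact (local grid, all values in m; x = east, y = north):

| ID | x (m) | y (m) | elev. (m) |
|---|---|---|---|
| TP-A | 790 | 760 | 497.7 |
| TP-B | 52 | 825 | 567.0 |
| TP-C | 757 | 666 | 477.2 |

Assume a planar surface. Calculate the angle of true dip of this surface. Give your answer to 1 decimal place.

14.3°

Let the plane be z = a·x + b·y + c.
TP-B−TP-A: −738a + 65b = 69.3;  TP-C−TP-A: −33a − 94b = −20.5.
Solving gives a = −0.07245, b = 0.24352.
Gradient magnitude |∇z| = √(a² + b²) = √(0.00525 + 0.05930) = 0.25407.
True dip = arctan(0.25407) = 14.3°, dipping toward SSE (azimuth ≈ 163°).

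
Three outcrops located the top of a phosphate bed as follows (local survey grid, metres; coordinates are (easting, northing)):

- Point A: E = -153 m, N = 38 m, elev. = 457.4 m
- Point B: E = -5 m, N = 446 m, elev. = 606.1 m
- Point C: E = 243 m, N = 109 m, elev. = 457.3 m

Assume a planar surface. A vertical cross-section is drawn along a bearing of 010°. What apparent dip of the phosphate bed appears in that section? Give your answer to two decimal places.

Let the plane be z = a·E + b·N + c.
Point B−Point A: 148a + 408b = 148.7;  Point C−Point A: 396a + 71b = −0.1.
Solving gives a = −0.07016, b = 0.38991.
Unit vector along 010° is (sin 10°, cos 10°) = (0.1736, 0.9848).
Slope in that direction = a·(0.1736) + b·(0.9848) = 0.37180.
Apparent dip = arctan|0.37180| = 20.40° (true dip is 21.6°, so apparent ≤ true as expected).

20.40°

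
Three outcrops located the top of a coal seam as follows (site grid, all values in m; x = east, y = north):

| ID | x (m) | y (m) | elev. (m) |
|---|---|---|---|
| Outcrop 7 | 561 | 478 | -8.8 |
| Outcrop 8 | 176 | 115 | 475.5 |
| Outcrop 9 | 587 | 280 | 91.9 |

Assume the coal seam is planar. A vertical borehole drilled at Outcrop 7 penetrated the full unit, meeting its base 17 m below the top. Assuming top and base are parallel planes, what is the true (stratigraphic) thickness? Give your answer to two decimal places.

12.54 m

Two edge vectors: Outcrop 7→Outcrop 8 = (-385, -363, 484.3), Outcrop 7→Outcrop 9 = (26, -198, 100.7).
Normal n = (Outcrop 7→Outcrop 8) × (Outcrop 7→Outcrop 9) = (59337.3, 51361.3, 85668).
So ∂z/∂x = −n_x/n_z = −0.69264 and ∂z/∂y = −n_y/n_z = −0.59954.
|∇z| = √(a²+b²) = 0.91608, so dip δ = arctan(0.91608) = 42.49°.
True thickness = vertical thickness × cos δ = 17 × cos 42.49° = 12.54 m.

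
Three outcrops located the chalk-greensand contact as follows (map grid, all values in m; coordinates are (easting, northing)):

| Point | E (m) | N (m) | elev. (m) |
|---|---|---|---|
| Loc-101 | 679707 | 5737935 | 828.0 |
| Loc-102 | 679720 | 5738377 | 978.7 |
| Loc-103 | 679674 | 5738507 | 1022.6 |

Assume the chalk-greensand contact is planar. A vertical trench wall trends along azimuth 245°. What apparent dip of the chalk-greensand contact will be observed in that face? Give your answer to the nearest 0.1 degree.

Two edge vectors: Loc-101→Loc-102 = (13, 442, 150.7), Loc-101→Loc-103 = (-33, 572, 194.6).
Normal n = (Loc-101→Loc-102) × (Loc-101→Loc-103) = (-187.2, -7502.9, 22022).
So ∂z/∂E = −n_x/n_z = 0.00850 and ∂z/∂N = −n_y/n_z = 0.34070.
Unit vector along 245° is (sin 245°, cos 245°) = (-0.9063, -0.4226).
Slope in that direction = a·(-0.9063) + b·(-0.4226) = −0.15169.
Apparent dip = arctan|0.15169| = 8.6° (true dip is 18.8°, so apparent ≤ true as expected).

8.6°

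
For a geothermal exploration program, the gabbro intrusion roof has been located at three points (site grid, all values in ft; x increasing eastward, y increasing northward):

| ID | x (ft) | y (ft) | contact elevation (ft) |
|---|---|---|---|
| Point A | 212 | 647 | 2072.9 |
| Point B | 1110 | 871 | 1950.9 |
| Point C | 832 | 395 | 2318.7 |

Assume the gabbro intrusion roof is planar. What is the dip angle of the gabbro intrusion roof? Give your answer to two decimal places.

Let the plane be z = a·x + b·y + c.
Point B−Point A: 898a + 224b = −122;  Point C−Point A: 620a − 252b = 245.8.
Solving gives a = 0.06658, b = −0.81158.
Gradient magnitude |∇z| = √(a² + b²) = √(0.00443 + 0.65866) = 0.81430.
True dip = arctan(0.81430) = 39.16°, dipping toward N (azimuth ≈ 355°).

39.16°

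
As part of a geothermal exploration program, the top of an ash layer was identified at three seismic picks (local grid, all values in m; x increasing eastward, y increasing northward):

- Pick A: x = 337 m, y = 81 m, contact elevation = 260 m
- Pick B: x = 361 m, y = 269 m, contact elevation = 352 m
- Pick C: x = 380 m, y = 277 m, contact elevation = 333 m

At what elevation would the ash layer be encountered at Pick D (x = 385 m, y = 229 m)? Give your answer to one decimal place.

Let the plane be z = a·x + b·y + c.
Pick B−Pick A: 24a + 188b = 92;  Pick C−Pick A: 43a + 196b = 73.
Solving gives a = −1.27456, b = 0.65207.
Then c = 260 − a·337 − b·81 = 636.71.
At (385, 229): z = −490.7 + 149.3 + 636.71 = 295.3 m.

295.3 m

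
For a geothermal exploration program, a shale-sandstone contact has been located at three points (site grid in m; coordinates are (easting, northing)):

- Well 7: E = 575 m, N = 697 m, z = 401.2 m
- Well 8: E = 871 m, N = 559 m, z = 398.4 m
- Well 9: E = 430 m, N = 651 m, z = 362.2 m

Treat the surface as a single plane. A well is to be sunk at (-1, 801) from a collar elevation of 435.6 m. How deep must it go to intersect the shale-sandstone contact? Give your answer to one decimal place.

87.4 m

Two edge vectors: Well 7→Well 8 = (296, -138, -2.8), Well 7→Well 9 = (-145, -46, -39).
Normal n = (Well 7→Well 8) × (Well 7→Well 9) = (5253.2, 11950, -33626).
So ∂z/∂E = −n_x/n_z = 0.15622 and ∂z/∂N = −n_y/n_z = 0.35538.
Intercept c from Well 7: 401.2 − 89.83 − 247.70 = 63.67.
At (-1, 801): z_contact = −0.16 + 284.66 + 63.67 = 348.17 m.
Depth below ground = 435.6 − 348.17 = 87.4 m.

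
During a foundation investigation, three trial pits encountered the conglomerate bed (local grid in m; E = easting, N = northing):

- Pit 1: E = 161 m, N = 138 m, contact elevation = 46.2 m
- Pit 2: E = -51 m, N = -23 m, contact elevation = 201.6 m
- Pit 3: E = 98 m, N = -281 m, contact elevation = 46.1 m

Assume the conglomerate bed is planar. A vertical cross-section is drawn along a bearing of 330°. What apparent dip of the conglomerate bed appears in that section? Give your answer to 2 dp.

Let the plane be z = a·E + b·N + c.
Pit 2−Pit 1: −212a − 161b = 155.4;  Pit 3−Pit 1: −63a − 419b = −0.1.
Solving gives a = −0.82771, b = 0.12469.
Unit vector along 330° is (sin 330°, cos 330°) = (-0.5000, 0.8660).
Slope in that direction = a·(-0.5000) + b·(0.8660) = 0.52184.
Apparent dip = arctan|0.52184| = 27.56° (true dip is 39.9°, so apparent ≤ true as expected).

27.56°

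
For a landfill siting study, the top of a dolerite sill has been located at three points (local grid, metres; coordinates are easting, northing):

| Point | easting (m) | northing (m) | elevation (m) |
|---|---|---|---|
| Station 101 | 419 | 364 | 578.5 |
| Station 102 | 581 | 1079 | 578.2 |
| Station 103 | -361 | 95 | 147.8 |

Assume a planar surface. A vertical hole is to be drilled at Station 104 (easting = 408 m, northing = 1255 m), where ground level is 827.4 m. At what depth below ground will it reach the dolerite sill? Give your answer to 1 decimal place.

Two edge vectors: Station 101→Station 102 = (162, 715, -0.3), Station 101→Station 103 = (-780, -269, -430.7).
Normal n = (Station 101→Station 102) × (Station 101→Station 103) = (-308031.2, 70007.4, 514122).
So ∂z/∂easting = −n_x/n_z = 0.599140 and ∂z/∂northing = −n_y/n_z = −0.136169.
Intercept c from Station 101: 578.5 − 251.04 + 49.57 = 377.03.
At (408, 1255): z_contact = 244.45 − 170.89 + 377.03 = 450.58 m.
Depth below ground = 827.4 − 450.58 = 376.8 m.

376.8 m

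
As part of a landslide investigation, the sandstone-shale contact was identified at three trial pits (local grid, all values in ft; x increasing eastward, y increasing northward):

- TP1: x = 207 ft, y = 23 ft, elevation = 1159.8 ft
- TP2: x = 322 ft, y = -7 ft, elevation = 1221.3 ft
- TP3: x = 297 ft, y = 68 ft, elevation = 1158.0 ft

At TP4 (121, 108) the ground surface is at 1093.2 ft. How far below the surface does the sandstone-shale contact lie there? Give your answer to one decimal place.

25.0 ft

Let the plane be z = a·x + b·y + c.
TP2−TP1: 115a − 30b = 61.5;  TP3−TP1: 90a + 45b = −1.8.
Solving gives a = 0.34457, b = −0.72914.
Then c = 1159.8 − a·207 − b·23 = 1105.24.
At (121, 108): z_contact = 41.69 − 78.75 + 1105.24 = 1068.19 ft.
Depth below ground = 1093.2 − 1068.19 = 25.0 ft.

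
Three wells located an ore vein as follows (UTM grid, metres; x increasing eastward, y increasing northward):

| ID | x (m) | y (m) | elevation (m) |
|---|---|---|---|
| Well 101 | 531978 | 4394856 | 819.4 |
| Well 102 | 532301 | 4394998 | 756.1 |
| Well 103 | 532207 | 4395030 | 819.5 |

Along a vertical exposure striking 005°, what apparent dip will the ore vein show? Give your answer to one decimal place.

Let the plane be z = a·x + b·y + c.
Well 102−Well 101: 323a + 142b = −63.3;  Well 103−Well 101: 229a + 174b = 0.1.
Solving gives a = −0.46565, b = 0.61341.
Unit vector along 005° is (sin 5°, cos 5°) = (0.0872, 0.9962).
Slope in that direction = a·(0.0872) + b·(0.9962) = 0.57049.
Apparent dip = arctan|0.57049| = 29.7° (true dip is 37.6°, so apparent ≤ true as expected).

29.7°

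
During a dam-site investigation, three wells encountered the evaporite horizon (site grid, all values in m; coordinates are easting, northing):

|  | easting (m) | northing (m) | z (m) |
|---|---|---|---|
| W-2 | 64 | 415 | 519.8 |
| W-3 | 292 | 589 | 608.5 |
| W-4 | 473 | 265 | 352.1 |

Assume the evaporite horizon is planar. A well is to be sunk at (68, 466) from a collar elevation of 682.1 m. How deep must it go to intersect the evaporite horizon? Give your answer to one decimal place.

Two edge vectors: W-2→W-3 = (228, 174, 88.7), W-2→W-4 = (409, -150, -167.7).
Normal n = (W-2→W-3) × (W-2→W-4) = (-15874.8, 74513.9, -105366).
So ∂z/∂easting = −n_x/n_z = −0.15066 and ∂z/∂northing = −n_y/n_z = 0.70719.
Intercept c from W-2: 519.8 + 9.64 − 293.48 = 235.96.
At (68, 466): z_contact = −10.25 + 329.55 + 235.96 = 555.26 m.
Depth below ground = 682.1 − 555.26 = 126.8 m.

126.8 m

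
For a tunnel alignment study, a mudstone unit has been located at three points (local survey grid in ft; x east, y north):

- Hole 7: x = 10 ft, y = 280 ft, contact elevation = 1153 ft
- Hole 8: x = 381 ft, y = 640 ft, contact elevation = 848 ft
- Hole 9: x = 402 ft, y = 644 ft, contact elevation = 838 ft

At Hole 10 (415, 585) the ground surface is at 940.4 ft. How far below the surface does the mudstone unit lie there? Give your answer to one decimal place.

Let the plane be z = a·x + b·y + c.
Hole 8−Hole 7: 371a + 360b = −305;  Hole 9−Hole 7: 392a + 364b = −315.
Solving gives a = −0.39171, b = −0.44355.
Then c = 1153 − a·10 − b·280 = 1281.11.
At (415, 585): z_contact = −162.56 − 259.48 + 1281.11 = 859.08 ft.
Depth below ground = 940.4 − 859.08 = 81.3 ft.

81.3 ft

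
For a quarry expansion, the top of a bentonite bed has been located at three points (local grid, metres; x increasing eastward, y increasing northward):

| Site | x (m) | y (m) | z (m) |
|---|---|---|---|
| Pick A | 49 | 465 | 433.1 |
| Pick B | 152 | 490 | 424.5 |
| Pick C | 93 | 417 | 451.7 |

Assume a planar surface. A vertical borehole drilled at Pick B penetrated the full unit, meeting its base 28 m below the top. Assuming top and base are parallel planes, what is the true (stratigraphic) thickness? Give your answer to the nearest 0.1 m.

26.2 m

Let the plane be z = a·x + b·y + c.
Pick B−Pick A: 103a + 25b = −8.6;  Pick C−Pick A: 44a − 48b = 18.6.
Solving gives a = 0.00864, b = −0.37958.
|∇z| = √(a²+b²) = 0.37968, so dip δ = arctan(0.37968) = 20.79°.
True thickness = vertical thickness × cos δ = 28 × cos 20.79° = 26.2 m.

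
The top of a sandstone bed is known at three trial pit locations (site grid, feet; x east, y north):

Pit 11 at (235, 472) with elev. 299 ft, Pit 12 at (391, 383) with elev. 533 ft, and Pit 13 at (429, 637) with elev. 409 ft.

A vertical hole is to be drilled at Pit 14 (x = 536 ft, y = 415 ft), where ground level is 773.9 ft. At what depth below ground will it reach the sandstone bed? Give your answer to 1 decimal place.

Let the plane be z = a·x + b·y + c.
Pit 12−Pit 11: 156a − 89b = 234;  Pit 13−Pit 11: 194a + 165b = 110.
Solving gives a = 1.12542, b = −0.65656.
Then c = 299 − a·235 − b·472 = 344.42.
At (536, 415): z_contact = 603.23 − 272.47 + 344.42 = 675.18 ft.
Depth below ground = 773.9 − 675.18 = 98.7 ft.

98.7 ft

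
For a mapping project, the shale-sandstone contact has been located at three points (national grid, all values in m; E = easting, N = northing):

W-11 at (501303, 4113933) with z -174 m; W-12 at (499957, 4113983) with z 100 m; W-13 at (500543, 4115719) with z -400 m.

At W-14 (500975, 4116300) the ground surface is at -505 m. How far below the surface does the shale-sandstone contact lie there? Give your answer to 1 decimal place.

112.3 m

Two edge vectors: W-11→W-12 = (-1346, 50, 274), W-11→W-13 = (-760, 1786, -226).
Normal n = (W-11→W-12) × (W-11→W-13) = (-500664, -512436, -2365956).
So ∂z/∂E = −n_x/n_z = −0.211611712 and ∂z/∂N = −n_y/n_z = −0.216587291.
Intercept c from W-11: -174 + 106081.59 + 891025.60 = 996933.19.
At (500975, 4116300): z_contact = −106012.18 − 891538.26 + 996933.19 = -617.25 m.
Depth below ground = -505 − (-617.25) = 112.3 m.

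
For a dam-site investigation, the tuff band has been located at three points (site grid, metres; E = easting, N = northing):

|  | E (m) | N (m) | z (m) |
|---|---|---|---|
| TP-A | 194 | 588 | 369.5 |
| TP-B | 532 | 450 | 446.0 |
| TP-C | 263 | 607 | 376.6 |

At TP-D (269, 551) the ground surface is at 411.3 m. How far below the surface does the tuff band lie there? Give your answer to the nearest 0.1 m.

23.7 m

Let the plane be z = a·E + b·N + c.
TP-B−TP-A: 338a − 138b = 76.5;  TP-C−TP-A: 69a + 19b = 7.1.
Solving gives a = 0.15262, b = −0.18055.
Then c = 369.5 − a·194 − b·588 = 446.06.
At (269, 551): z_contact = 41.05 − 99.48 + 446.06 = 387.63 m.
Depth below ground = 411.3 − 387.63 = 23.7 m.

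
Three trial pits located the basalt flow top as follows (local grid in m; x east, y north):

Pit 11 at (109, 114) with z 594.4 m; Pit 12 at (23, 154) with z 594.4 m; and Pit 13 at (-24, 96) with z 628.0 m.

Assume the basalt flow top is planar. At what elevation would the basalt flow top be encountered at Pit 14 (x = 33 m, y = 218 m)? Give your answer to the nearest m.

566 m

Let the plane be z = a·x + b·y + c.
Pit 12−Pit 11: −86a + 40b = 0;  Pit 13−Pit 11: −133a − 18b = 33.6.
Solving gives a = −0.19569, b = −0.42073.
Then c = 594.4 − a·109 − b·114 = 663.69.
At (33, 218): z = −6.5 − 91.7 + 663.69 = 565.5 m.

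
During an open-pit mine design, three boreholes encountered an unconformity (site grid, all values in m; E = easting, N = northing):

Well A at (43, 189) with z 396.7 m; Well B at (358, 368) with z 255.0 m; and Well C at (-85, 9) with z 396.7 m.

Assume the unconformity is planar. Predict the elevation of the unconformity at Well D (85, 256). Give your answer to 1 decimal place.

Let the plane be z = a·E + b·N + c.
Well B−Well A: 315a + 179b = −141.7;  Well C−Well A: −128a − 180b = 0.
Solving gives a = −0.75488, b = 0.53681.
Then c = 396.7 − a·43 − b·189 = 327.70.
At (85, 256): z = −64.2 + 137.4 + 327.70 = 401.0 m.

401.0 m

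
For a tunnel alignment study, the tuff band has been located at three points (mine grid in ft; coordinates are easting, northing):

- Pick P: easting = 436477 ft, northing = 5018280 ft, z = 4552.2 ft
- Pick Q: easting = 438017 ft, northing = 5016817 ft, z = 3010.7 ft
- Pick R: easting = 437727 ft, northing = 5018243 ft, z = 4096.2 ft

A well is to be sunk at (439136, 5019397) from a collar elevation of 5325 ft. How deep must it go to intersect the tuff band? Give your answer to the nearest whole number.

916 ft

Two edge vectors: Pick P→Pick Q = (1540, -1463, -1541.5), Pick P→Pick R = (1250, -37, -456).
Normal n = (Pick P→Pick Q) × (Pick P→Pick R) = (610092.5, -1224635, 1771770).
So ∂z/∂easting = −n_x/n_z = −0.34434069 and ∂z/∂northing = −n_y/n_z = 0.69119299.
Intercept c from Pick P: 4552.2 + 150296.79 − 3468599.95 = −3313750.96.
At (439136, 5019397): z_contact = −151212.4 + 3469372.0 − 3313750.96 = 4408.7 ft.
Depth below ground = 5325 − 4408.7 = 916 ft.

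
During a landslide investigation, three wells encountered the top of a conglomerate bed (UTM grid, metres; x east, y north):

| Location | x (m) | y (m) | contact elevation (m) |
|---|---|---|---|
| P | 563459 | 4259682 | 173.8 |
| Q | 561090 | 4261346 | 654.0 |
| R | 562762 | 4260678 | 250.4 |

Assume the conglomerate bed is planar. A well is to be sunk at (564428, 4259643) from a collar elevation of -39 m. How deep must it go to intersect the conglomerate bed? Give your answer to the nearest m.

Let the plane be z = a·x + b·y + c.
Q−P: −2369a + 1664b = 480.2;  R−P: −697a + 996b = 76.6.
Solving gives a = −0.29241654, b = −0.12772523.
Then c = 173.8 − a·563459 − b·4259682 = 709007.39.
At (564428, 4259643): z_contact = −165048.1 − 544063.9 + 709007.39 = -104.6 m.
Depth below ground = -39 − (-104.6) = 66 m.

66 m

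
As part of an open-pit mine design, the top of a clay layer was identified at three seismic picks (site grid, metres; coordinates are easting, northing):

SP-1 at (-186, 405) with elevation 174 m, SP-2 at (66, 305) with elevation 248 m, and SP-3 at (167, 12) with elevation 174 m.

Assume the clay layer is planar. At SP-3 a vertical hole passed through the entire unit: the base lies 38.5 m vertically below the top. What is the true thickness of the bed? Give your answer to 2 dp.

32.82 m

Two edge vectors: SP-1→SP-2 = (252, -100, 74), SP-1→SP-3 = (353, -393, 0).
Normal n = (SP-1→SP-2) × (SP-1→SP-3) = (29082, 26122, -63736).
So ∂z/∂easting = −n_x/n_z = 0.45629 and ∂z/∂northing = −n_y/n_z = 0.40985.
|∇z| = √(a²+b²) = 0.61333, so dip δ = arctan(0.61333) = 31.52°.
True thickness = vertical thickness × cos δ = 38.5 × cos 31.52° = 32.82 m.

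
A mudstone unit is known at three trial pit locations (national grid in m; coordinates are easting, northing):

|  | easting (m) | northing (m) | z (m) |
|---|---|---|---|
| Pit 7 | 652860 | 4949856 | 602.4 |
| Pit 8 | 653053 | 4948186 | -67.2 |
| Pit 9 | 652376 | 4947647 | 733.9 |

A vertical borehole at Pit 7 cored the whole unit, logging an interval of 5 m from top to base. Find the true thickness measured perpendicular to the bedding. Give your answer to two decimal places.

Let the plane be z = a·easting + b·northing + c.
Pit 8−Pit 7: 193a − 1670b = −669.6;  Pit 9−Pit 7: −484a − 2209b = 131.5.
Solving gives a = −1.37593, b = 0.24194.
|∇z| = √(a²+b²) = 1.39704, so dip δ = arctan(1.39704) = 54.41°.
True thickness = vertical thickness × cos δ = 5 × cos 54.41° = 2.91 m.

2.91 m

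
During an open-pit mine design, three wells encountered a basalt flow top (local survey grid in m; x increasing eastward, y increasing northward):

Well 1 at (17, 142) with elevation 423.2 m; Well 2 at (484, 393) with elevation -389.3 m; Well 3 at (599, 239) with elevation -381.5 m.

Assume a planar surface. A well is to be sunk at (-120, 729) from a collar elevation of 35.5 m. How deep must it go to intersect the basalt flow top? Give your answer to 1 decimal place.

Two edge vectors: Well 1→Well 2 = (467, 251, -812.5), Well 1→Well 3 = (582, 97, -804.7).
Normal n = (Well 1→Well 2) × (Well 1→Well 3) = (-123167.2, -97080.1, -100783).
So ∂z/∂x = −n_x/n_z = −1.22210 and ∂z/∂y = −n_y/n_z = −0.96326.
Intercept c from Well 1: 423.2 + 20.78 + 136.78 = 580.76.
At (-120, 729): z_contact = 146.65 − 702.22 + 580.76 = 25.20 m.
Depth below ground = 35.5 − 25.20 = 10.3 m.

10.3 m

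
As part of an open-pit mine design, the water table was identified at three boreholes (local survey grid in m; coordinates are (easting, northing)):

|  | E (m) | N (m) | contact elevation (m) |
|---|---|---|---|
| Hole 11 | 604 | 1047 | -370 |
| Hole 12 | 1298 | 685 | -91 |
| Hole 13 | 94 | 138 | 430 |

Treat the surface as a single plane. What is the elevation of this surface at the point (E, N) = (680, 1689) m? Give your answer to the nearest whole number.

-922 m

Two edge vectors: Hole 11→Hole 12 = (694, -362, 279), Hole 11→Hole 13 = (-510, -909, 800).
Normal n = (Hole 11→Hole 12) × (Hole 11→Hole 13) = (-35989, -697490, -815466).
So ∂z/∂E = −n_x/n_z = −0.04413 and ∂z/∂N = −n_y/n_z = −0.85533.
Intercept c from Hole 11: -370 + 26.66 + 895.53 = 552.18.
At (680, 1689): z = −30.0 − 1444.6 + 552.18 = -922.5 m.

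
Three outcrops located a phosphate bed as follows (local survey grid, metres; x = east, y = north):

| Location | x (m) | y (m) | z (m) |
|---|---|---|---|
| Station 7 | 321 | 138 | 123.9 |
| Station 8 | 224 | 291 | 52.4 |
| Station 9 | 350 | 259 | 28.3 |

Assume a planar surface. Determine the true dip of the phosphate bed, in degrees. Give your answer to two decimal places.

38.41°

Let the plane be z = a·x + b·y + c.
Station 8−Station 7: −97a + 153b = −71.5;  Station 9−Station 7: 29a + 121b = −95.6.
Solving gives a = −0.36944, b = −0.70154.
Gradient magnitude |∇z| = √(a² + b²) = √(0.13648 + 0.49216) = 0.79287.
True dip = arctan(0.79287) = 38.41°, dipping toward NNE (azimuth ≈ 028°).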